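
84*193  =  16212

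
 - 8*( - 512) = 4096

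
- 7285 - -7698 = 413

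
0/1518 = 0 = 0.00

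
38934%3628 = 2654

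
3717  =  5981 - 2264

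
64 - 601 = -537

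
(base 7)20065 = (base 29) 5M6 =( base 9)6577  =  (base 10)4849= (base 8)11361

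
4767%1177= 59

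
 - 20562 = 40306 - 60868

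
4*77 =308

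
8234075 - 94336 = 8139739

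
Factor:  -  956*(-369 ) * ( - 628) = -221535792 = -2^4*3^2*41^1*157^1*239^1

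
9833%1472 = 1001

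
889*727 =646303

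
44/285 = 44/285 = 0.15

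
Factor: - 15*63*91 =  - 3^3*5^1*7^2*13^1 = - 85995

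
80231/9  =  80231/9  =  8914.56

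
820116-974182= -154066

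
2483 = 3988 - 1505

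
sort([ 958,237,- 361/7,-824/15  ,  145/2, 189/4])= [ - 824/15, - 361/7, 189/4,  145/2,237, 958]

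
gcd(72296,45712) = 8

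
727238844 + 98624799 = 825863643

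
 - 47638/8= -23819/4 = - 5954.75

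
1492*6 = 8952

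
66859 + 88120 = 154979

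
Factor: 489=3^1*163^1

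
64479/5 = 64479/5 = 12895.80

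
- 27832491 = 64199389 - 92031880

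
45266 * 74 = 3349684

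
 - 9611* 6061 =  - 58252271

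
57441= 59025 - 1584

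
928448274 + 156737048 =1085185322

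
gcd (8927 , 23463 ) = 79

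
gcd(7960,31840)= 7960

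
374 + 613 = 987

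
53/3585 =53/3585 = 0.01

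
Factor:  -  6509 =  - 23^1*283^1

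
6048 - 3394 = 2654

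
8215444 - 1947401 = 6268043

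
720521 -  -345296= 1065817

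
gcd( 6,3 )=3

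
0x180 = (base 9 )466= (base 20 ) J4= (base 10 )384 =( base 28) dk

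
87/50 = 1 + 37/50 = 1.74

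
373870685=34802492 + 339068193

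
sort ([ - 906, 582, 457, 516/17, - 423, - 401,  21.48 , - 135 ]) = [ - 906, - 423,-401, - 135, 21.48, 516/17, 457, 582 ] 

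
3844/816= 4  +  145/204 = 4.71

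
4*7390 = 29560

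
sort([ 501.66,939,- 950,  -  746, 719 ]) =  [  -  950, - 746, 501.66, 719,939 ]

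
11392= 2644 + 8748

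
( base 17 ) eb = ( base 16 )f9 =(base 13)162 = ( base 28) 8p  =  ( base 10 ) 249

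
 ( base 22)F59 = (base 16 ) 1CD3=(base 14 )2991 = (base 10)7379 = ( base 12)432B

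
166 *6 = 996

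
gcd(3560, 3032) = 8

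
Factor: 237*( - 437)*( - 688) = 71255472 = 2^4*3^1*19^1*23^1* 43^1*79^1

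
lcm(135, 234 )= 3510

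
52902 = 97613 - 44711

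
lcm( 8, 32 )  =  32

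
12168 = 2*6084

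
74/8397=74/8397 = 0.01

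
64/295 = 64/295 = 0.22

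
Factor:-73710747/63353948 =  - 2^( - 2) * 3^2*7^ (-1)*11^1*19^1*149^1*263^1*2262641^( - 1)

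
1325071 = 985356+339715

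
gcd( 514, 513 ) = 1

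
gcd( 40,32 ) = 8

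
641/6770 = 641/6770  =  0.09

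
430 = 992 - 562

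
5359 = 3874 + 1485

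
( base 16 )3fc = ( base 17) 390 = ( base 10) 1020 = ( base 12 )710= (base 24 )1IC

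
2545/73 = 2545/73 = 34.86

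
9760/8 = 1220 = 1220.00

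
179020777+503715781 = 682736558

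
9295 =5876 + 3419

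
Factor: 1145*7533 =3^5*5^1*31^1*229^1= 8625285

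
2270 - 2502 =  - 232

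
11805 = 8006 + 3799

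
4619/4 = 4619/4 = 1154.75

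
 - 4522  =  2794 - 7316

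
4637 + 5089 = 9726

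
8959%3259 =2441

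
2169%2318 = 2169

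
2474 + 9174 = 11648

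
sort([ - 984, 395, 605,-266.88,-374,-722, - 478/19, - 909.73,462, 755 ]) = [- 984, -909.73,-722, - 374, - 266.88 ,  -  478/19, 395, 462, 605, 755] 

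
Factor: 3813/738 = 2^( -1 ) *3^ ( - 1)*31^1 = 31/6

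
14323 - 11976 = 2347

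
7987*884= 7060508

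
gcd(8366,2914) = 94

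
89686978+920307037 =1009994015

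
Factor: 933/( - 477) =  - 311/159 =- 3^( - 1)*53^( - 1 )*311^1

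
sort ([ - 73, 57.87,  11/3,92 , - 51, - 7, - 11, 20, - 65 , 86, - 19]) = [ - 73, - 65, - 51, - 19,  -  11, - 7, 11/3, 20, 57.87,86, 92]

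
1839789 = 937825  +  901964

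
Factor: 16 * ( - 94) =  - 1504 = - 2^5*47^1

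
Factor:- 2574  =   - 2^1*3^2 * 11^1*13^1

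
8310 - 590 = 7720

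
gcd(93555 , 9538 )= 1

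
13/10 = 13/10 = 1.30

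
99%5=4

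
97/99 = 97/99=0.98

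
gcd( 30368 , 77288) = 8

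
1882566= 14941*126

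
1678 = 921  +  757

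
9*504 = 4536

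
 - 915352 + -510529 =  - 1425881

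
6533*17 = 111061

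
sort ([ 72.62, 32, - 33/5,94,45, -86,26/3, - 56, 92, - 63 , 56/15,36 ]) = [ - 86, - 63,  -  56, - 33/5, 56/15,26/3, 32, 36, 45, 72.62 , 92,94 ]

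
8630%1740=1670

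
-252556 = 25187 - 277743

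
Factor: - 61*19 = - 1159  =  - 19^1 * 61^1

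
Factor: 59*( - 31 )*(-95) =5^1*19^1*31^1*59^1 = 173755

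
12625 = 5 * 2525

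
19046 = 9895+9151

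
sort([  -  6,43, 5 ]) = [-6, 5,43]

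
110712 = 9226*12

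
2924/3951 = 2924/3951 = 0.74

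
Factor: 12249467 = 107^1*239^1*479^1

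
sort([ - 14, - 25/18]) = [ - 14, -25/18 ] 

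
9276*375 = 3478500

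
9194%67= 15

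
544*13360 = 7267840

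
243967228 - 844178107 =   -  600210879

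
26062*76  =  1980712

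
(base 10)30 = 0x1e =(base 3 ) 1010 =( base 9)33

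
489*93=45477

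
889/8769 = 889/8769=   0.10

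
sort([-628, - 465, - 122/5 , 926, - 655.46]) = [ - 655.46,-628, - 465, - 122/5 , 926 ] 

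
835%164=15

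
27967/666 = 41 + 661/666 =41.99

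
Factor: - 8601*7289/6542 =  - 2^( - 1)*3^1*37^1*47^1 *61^1*197^1*3271^( - 1)=-62692689/6542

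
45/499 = 45/499 =0.09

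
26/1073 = 26/1073= 0.02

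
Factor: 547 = 547^1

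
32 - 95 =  - 63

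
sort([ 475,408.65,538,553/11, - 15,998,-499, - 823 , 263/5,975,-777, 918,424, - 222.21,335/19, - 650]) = [ - 823, - 777,  -  650,- 499, - 222.21, - 15, 335/19,553/11,  263/5, 408.65,424, 475, 538, 918,975,998 ] 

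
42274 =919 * 46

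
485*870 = 421950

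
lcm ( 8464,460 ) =42320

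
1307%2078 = 1307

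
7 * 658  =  4606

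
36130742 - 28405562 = 7725180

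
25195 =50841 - 25646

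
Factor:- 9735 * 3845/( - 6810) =2^( - 1) * 5^1*11^1 * 59^1*227^(- 1) * 769^1 = 2495405/454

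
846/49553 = 846/49553= 0.02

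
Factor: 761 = 761^1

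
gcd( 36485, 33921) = 1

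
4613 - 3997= 616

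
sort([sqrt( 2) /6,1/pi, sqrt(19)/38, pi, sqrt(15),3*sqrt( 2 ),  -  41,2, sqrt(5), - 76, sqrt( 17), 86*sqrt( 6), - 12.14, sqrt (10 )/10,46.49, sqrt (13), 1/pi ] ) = [ - 76, - 41,  -  12.14,sqrt(19)/38, sqrt( 2 )/6, sqrt(10 )/10,1/pi , 1/pi,2, sqrt (5 ), pi,sqrt (13 ), sqrt( 15),sqrt(17 ),3*sqrt( 2 ),46.49, 86 * sqrt( 6 )] 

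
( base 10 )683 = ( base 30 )mn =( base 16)2AB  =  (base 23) 16G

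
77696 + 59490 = 137186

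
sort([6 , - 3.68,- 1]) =[ - 3.68, - 1,6 ]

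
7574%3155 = 1264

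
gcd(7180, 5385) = 1795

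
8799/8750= 1 + 7/1250 = 1.01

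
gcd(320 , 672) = 32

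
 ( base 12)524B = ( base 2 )10001100011011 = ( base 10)8987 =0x231b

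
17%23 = 17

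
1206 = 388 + 818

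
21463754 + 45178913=66642667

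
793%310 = 173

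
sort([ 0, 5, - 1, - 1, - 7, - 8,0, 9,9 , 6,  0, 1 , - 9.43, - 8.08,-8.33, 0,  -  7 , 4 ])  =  [  -  9.43, - 8.33 , - 8.08, - 8, - 7,- 7, - 1, - 1, 0,0,  0,  0, 1,4, 5, 6,  9 , 9]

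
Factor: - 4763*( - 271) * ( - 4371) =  - 5641968783 = - 3^1*11^1* 31^1*47^1* 271^1  *  433^1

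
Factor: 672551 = 11^1*61141^1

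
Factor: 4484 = 2^2*19^1*59^1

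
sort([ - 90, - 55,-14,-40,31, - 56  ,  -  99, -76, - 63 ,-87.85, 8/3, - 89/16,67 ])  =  [  -  99, - 90 ,-87.85, - 76, - 63, - 56, - 55,-40, - 14, - 89/16, 8/3, 31, 67] 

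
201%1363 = 201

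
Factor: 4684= 2^2 * 1171^1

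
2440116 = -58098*( - 42)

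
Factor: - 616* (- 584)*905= 2^6 *5^1*7^1 * 11^1*73^1*181^1 = 325568320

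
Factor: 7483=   7^1*1069^1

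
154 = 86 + 68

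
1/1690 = 1/1690 =0.00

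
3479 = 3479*1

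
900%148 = 12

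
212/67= 212/67 =3.16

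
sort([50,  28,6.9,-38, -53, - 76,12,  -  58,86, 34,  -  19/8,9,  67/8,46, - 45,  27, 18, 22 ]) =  [ -76, - 58,-53, - 45, - 38 ,  -  19/8,6.9 , 67/8,9, 12,  18, 22 , 27, 28, 34,46,  50,86]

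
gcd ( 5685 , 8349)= 3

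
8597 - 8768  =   - 171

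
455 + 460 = 915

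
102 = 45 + 57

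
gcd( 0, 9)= 9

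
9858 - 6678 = 3180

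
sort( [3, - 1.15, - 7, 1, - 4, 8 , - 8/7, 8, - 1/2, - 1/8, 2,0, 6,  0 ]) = [  -  7, - 4, - 1.15, - 8/7,  -  1/2, -1/8 , 0, 0, 1, 2,3,6, 8, 8 ]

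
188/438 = 94/219 = 0.43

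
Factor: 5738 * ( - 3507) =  - 2^1*3^1 * 7^1*19^1*151^1*167^1 = - 20123166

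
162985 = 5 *32597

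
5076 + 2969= 8045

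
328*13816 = 4531648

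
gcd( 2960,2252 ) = 4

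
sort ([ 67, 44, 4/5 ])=[4/5 , 44,  67 ] 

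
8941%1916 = 1277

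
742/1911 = 106/273 = 0.39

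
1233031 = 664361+568670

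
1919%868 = 183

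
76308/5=76308/5 = 15261.60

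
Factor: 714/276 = 2^(  -  1 )*7^1*17^1*23^( - 1) = 119/46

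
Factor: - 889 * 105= -93345 = -  3^1*5^1*7^2*127^1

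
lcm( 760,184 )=17480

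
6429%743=485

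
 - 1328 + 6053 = 4725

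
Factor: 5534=2^1 * 2767^1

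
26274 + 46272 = 72546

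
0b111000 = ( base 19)2i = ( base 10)56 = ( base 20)2g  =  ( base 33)1N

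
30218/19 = 1590  +  8/19=1590.42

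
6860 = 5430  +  1430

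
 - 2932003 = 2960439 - 5892442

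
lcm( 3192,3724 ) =22344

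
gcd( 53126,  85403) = 1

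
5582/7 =5582/7= 797.43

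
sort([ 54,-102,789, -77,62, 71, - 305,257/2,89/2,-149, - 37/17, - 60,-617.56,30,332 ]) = [ - 617.56,-305, - 149,-102,-77, - 60, - 37/17 , 30,89/2 , 54, 62 , 71  ,  257/2,332, 789]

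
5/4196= 5/4196 = 0.00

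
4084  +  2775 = 6859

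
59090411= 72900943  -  13810532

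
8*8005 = 64040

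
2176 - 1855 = 321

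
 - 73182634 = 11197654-84380288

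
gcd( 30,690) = 30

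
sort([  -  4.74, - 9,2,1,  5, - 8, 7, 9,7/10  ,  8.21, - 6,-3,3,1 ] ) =[ - 9,-8,  -  6, - 4.74, - 3,7/10,  1,1,2, 3,5, 7,8.21,9] 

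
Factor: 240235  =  5^1*23^1*2089^1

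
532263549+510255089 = 1042518638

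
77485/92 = 842  +  21/92=842.23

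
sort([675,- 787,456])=[ -787, 456  ,  675]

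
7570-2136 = 5434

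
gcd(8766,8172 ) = 18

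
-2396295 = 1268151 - 3664446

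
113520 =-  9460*( - 12)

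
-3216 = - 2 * 1608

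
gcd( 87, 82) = 1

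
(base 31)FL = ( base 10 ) 486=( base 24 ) k6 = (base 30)g6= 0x1e6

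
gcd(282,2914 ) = 94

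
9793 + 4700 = 14493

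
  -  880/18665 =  - 1 + 3557/3733 = -0.05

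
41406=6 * 6901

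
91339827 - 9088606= 82251221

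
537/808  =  537/808 = 0.66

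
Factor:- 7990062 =  -  2^1 * 3^1*  23^1*57899^1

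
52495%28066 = 24429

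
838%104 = 6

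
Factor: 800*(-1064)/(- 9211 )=2^8* 5^2*7^1*19^1*61^( - 1)*151^(  -  1)=851200/9211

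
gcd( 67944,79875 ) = 3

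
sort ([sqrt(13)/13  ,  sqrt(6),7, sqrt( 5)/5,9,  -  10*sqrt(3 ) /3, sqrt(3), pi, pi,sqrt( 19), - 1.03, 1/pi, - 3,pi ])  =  [ - 10*sqrt( 3) /3, - 3, - 1.03, sqrt(13 ) /13,1/pi,sqrt(5 )/5, sqrt(3 ) , sqrt(6 ),pi,pi,pi,sqrt( 19 ),7 , 9]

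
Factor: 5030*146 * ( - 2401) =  - 1763246380= - 2^2*5^1*7^4*73^1*503^1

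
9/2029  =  9/2029 = 0.00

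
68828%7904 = 5596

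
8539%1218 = 13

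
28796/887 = 32 +412/887 = 32.46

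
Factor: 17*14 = 238 = 2^1*7^1*17^1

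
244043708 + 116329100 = 360372808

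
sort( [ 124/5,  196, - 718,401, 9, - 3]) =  [ - 718,-3 , 9,124/5, 196,401] 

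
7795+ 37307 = 45102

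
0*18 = 0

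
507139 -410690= 96449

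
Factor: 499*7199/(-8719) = - 3592301/8719  =  - 23^1 *313^1 * 499^1 *8719^( - 1 ) 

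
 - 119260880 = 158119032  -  277379912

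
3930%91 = 17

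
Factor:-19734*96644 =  - 2^3*3^1*11^1*13^1* 23^1*37^1*653^1 = -1907172696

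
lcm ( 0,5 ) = 0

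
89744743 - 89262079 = 482664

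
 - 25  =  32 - 57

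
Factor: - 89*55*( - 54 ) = 2^1*3^3*5^1*11^1*89^1 =264330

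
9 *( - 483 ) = - 4347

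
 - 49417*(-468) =23127156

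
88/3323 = 88/3323 = 0.03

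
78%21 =15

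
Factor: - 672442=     -  2^1 * 336221^1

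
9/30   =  3/10= 0.30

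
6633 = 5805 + 828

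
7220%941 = 633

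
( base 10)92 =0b1011100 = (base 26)3E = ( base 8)134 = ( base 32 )2S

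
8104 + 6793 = 14897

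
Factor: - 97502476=- 2^2*24375619^1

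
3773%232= 61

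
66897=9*7433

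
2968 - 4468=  - 1500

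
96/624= 2/13 = 0.15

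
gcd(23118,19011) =3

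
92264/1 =92264 =92264.00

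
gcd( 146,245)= 1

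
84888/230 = 42444/115 = 369.08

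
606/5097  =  202/1699 =0.12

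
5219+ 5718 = 10937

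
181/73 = 181/73 = 2.48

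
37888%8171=5204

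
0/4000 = 0 = 0.00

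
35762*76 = 2717912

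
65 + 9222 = 9287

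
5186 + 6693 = 11879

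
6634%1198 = 644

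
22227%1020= 807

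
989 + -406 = 583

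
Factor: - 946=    - 2^1*11^1*43^1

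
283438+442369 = 725807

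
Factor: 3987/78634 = 2^( - 1)*3^2*443^1*39317^( - 1)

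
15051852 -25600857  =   -10549005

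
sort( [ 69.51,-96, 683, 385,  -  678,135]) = [-678, - 96,69.51, 135, 385,683]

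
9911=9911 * 1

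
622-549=73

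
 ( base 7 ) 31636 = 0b1111010111011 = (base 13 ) 3772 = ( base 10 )7867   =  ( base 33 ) 77D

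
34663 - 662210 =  - 627547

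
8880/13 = 683+1/13 = 683.08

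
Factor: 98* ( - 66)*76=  - 491568 = - 2^4*3^1 *7^2*11^1*19^1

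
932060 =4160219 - 3228159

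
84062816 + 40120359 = 124183175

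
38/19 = 2=2.00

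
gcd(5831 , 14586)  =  17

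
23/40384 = 23/40384 = 0.00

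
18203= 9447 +8756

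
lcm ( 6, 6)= 6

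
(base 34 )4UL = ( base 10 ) 5665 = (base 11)4290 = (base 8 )13041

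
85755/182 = 85755/182 = 471.18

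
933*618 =576594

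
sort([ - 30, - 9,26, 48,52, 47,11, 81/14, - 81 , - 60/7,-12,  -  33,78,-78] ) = [ - 81, - 78, - 33, - 30, - 12, - 9, - 60/7,81/14, 11, 26, 47,  48, 52,  78 ] 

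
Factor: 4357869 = 3^1*397^1 * 3659^1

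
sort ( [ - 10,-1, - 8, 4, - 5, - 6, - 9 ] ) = [- 10, - 9, - 8, - 6, - 5, - 1, 4 ]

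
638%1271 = 638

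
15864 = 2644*6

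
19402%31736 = 19402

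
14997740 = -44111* ( - 340 ) 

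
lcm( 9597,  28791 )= 28791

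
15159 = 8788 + 6371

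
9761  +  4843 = 14604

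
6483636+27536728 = 34020364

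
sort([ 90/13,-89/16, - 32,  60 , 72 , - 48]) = [-48,-32, - 89/16,90/13, 60, 72]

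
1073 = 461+612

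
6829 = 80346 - 73517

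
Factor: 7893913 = 37^1*213349^1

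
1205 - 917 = 288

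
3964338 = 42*94389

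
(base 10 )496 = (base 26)J2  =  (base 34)EK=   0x1f0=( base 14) 276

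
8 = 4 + 4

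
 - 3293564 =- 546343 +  - 2747221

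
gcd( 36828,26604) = 36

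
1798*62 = 111476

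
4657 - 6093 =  - 1436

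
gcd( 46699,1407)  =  67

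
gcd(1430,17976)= 2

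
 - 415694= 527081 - 942775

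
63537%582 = 99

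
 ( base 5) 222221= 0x1E83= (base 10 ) 7811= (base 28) 9QR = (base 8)17203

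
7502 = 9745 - 2243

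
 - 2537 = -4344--1807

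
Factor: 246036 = 2^2 * 3^1*7^1*29^1 * 101^1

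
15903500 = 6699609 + 9203891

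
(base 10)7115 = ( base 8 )15713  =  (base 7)26513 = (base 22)EF9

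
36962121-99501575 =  - 62539454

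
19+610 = 629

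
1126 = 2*563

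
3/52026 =1/17342  =  0.00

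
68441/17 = 68441/17 = 4025.94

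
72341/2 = 72341/2 = 36170.50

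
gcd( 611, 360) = 1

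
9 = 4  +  5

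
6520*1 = 6520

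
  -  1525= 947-2472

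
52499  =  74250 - 21751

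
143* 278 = 39754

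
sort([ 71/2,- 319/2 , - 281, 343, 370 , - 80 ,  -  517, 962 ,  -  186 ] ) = [  -  517, - 281 , - 186, - 319/2,-80,71/2, 343,370,962]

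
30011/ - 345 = - 30011/345 = - 86.99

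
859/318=2+ 223/318 = 2.70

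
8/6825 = 8/6825 = 0.00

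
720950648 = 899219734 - 178269086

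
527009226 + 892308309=1419317535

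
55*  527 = 28985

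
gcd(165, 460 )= 5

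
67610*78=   5273580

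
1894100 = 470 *4030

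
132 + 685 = 817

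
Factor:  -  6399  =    -  3^4 * 79^1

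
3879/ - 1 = - 3879/1 = -3879.00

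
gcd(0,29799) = 29799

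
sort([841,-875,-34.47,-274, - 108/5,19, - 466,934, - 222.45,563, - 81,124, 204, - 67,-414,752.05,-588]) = [ - 875, - 588, - 466,-414,- 274, - 222.45,-81,- 67,-34.47,- 108/5,19,124 , 204, 563,752.05,841 , 934]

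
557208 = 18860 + 538348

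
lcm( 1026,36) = 2052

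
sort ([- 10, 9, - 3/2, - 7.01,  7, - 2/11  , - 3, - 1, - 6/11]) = [ -10, - 7.01,  -  3 , - 3/2, - 1, - 6/11, - 2/11, 7,9]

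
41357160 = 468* 88370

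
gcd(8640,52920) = 1080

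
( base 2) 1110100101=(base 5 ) 12213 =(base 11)779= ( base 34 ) rf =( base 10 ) 933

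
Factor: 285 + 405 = 690 = 2^1*3^1* 5^1 *23^1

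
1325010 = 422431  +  902579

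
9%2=1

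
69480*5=347400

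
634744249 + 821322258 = 1456066507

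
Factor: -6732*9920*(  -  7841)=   2^8 * 3^2*5^1*11^1*17^1*31^1*7841^1= 523633271040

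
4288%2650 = 1638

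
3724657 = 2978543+746114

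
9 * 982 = 8838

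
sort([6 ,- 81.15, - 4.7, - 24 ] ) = [ - 81.15, -24, - 4.7, 6] 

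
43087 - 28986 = 14101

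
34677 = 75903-41226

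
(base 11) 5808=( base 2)1110111001111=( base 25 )c56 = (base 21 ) h68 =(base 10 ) 7631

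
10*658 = 6580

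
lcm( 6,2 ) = 6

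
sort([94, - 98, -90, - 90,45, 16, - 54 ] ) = [ - 98,-90, - 90, - 54, 16,  45,94 ] 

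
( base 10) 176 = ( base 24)78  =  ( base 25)71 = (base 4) 2300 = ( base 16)B0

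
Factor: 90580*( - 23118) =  -2^3*3^1*  5^1*7^1*647^1*3853^1 = - 2094028440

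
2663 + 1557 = 4220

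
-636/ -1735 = 636/1735  =  0.37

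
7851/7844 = 1 + 7/7844 = 1.00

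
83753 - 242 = 83511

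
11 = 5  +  6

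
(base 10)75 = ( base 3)2210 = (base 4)1023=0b1001011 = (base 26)2N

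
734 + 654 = 1388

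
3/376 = 3/376 = 0.01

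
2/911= 2/911 = 0.00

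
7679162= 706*10877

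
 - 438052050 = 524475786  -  962527836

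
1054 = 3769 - 2715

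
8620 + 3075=11695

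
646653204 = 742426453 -95773249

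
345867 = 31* 11157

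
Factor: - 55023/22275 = -3^(-3 )*5^(  -  2)*11^( - 1)*18341^1   =  -18341/7425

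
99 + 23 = 122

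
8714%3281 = 2152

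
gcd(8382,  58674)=8382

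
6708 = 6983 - 275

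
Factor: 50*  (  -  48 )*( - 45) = 2^5*3^3*5^3 = 108000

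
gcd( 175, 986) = 1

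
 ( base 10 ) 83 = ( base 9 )102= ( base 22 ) 3h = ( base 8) 123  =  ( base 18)4B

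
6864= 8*858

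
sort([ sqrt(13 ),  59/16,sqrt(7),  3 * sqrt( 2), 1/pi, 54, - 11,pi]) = [- 11,1/pi, sqrt( 7 ) , pi , sqrt( 13),59/16, 3*sqrt( 2),54]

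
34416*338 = 11632608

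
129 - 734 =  - 605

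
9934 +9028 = 18962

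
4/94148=1/23537 = 0.00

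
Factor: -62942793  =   - 3^1*59^1*355609^1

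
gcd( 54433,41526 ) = 1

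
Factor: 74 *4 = 2^3  *37^1 = 296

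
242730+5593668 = 5836398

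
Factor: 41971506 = 2^1*3^1*1153^1*6067^1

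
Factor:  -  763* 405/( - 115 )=3^4*7^1*23^( - 1 )* 109^1= 61803/23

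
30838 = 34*907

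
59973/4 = 14993+1/4 = 14993.25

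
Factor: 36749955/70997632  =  2^( - 7 )*3^1*5^1*  11^1*71^1*3137^1*554669^( - 1) 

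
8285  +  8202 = 16487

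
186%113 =73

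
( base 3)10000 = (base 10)81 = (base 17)4D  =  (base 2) 1010001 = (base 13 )63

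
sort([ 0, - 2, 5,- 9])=[  -  9 , - 2 , 0,5 ] 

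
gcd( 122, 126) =2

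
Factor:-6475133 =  - 7^1*925019^1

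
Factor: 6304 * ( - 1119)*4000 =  - 28216704000 = - 2^10*3^1*5^3*197^1 * 373^1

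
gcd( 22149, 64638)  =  9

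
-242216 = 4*( - 60554 )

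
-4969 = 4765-9734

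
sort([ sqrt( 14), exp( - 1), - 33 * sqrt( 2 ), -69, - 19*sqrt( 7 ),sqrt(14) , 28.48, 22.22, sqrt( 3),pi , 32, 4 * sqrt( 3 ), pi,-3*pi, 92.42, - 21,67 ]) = [ - 69 , - 19*sqrt( 7 ), - 33*sqrt( 2), - 21 ,-3*pi , exp( - 1 ),sqrt( 3), pi, pi, sqrt( 14),sqrt( 14),4*sqrt( 3) , 22.22,28.48,32 , 67 , 92.42 ] 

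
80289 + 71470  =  151759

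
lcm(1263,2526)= 2526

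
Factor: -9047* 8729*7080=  - 559116542040 = - 2^3 *3^1*5^1*7^1*29^1*43^1*59^1*83^1*109^1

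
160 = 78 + 82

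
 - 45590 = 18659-64249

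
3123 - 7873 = - 4750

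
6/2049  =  2/683  =  0.00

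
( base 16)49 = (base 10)73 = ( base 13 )58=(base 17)45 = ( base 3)2201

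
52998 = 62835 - 9837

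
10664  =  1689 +8975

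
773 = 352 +421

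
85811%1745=306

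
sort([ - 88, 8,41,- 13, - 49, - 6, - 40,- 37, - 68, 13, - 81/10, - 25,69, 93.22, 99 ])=[-88, - 68, - 49, - 40, - 37, - 25 , - 13,-81/10,-6,8,13, 41,  69, 93.22,99] 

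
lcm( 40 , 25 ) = 200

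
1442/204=7  +  7/102 = 7.07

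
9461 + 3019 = 12480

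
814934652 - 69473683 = 745460969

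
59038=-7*( - 8434 )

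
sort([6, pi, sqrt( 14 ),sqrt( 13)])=[pi, sqrt( 13),sqrt( 14),6]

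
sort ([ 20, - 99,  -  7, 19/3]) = [ - 99, - 7, 19/3,20]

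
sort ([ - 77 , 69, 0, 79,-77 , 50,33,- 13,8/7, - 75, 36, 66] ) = [ - 77, - 77, - 75,-13,0, 8/7,33, 36, 50,  66 , 69, 79]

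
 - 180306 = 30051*( -6 ) 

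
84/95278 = 42/47639 = 0.00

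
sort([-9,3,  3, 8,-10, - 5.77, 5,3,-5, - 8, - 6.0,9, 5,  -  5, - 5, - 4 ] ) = [- 10,  -  9,-8,-6.0, - 5.77, - 5,- 5, -5 ,-4, 3,3,3, 5,5, 8, 9 ] 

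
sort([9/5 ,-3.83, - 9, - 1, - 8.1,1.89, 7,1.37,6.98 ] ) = [ - 9 , - 8.1, -3.83, - 1, 1.37, 9/5,1.89, 6.98,7 ] 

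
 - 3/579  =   - 1/193 = - 0.01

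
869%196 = 85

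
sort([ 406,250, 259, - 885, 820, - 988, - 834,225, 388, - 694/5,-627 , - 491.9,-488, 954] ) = [ - 988, - 885,-834, - 627,-491.9, - 488, - 694/5,225, 250, 259 , 388, 406, 820, 954] 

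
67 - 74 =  - 7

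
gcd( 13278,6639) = 6639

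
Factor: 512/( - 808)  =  -2^6*101^( - 1 ) = - 64/101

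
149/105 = 149/105 = 1.42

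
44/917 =44/917 = 0.05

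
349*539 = 188111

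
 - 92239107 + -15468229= - 107707336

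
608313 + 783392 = 1391705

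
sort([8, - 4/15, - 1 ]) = [ - 1, - 4/15 , 8]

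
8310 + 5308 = 13618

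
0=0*33645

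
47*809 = 38023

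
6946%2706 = 1534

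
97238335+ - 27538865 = 69699470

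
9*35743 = 321687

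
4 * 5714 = 22856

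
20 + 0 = 20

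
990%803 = 187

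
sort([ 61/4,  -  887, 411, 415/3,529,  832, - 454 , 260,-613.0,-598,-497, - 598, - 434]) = [ - 887, - 613.0, - 598, - 598,-497, - 454, - 434, 61/4, 415/3,260, 411, 529, 832]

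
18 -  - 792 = 810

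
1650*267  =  440550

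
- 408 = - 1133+725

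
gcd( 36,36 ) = 36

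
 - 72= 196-268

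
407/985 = 407/985= 0.41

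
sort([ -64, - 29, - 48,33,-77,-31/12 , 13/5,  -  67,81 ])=[-77,-67,-64, -48, - 29, - 31/12,13/5, 33,81] 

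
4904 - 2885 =2019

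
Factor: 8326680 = 2^3*3^1*5^1*69389^1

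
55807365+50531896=106339261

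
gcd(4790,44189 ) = 1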